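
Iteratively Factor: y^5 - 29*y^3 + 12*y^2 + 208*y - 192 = (y - 4)*(y^4 + 4*y^3 - 13*y^2 - 40*y + 48) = (y - 4)*(y + 4)*(y^3 - 13*y + 12) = (y - 4)*(y - 1)*(y + 4)*(y^2 + y - 12) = (y - 4)*(y - 1)*(y + 4)^2*(y - 3)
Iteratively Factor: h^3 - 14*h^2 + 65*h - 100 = (h - 5)*(h^2 - 9*h + 20) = (h - 5)*(h - 4)*(h - 5)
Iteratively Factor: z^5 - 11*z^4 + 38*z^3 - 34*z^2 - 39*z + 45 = (z - 5)*(z^4 - 6*z^3 + 8*z^2 + 6*z - 9) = (z - 5)*(z + 1)*(z^3 - 7*z^2 + 15*z - 9) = (z - 5)*(z - 3)*(z + 1)*(z^2 - 4*z + 3) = (z - 5)*(z - 3)^2*(z + 1)*(z - 1)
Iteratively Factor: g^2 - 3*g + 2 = (g - 1)*(g - 2)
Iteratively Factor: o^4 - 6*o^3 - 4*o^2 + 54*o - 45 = (o + 3)*(o^3 - 9*o^2 + 23*o - 15) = (o - 3)*(o + 3)*(o^2 - 6*o + 5) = (o - 5)*(o - 3)*(o + 3)*(o - 1)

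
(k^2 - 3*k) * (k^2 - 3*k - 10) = k^4 - 6*k^3 - k^2 + 30*k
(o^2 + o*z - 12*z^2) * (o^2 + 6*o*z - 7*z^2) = o^4 + 7*o^3*z - 13*o^2*z^2 - 79*o*z^3 + 84*z^4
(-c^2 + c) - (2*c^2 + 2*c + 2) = -3*c^2 - c - 2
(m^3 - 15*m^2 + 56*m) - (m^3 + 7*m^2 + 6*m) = -22*m^2 + 50*m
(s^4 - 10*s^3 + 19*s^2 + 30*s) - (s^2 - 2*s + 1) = s^4 - 10*s^3 + 18*s^2 + 32*s - 1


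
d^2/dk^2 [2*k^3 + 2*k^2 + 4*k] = 12*k + 4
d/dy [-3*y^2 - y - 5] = -6*y - 1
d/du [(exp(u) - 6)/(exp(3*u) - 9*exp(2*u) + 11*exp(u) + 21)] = (-(exp(u) - 6)*(3*exp(2*u) - 18*exp(u) + 11) + exp(3*u) - 9*exp(2*u) + 11*exp(u) + 21)*exp(u)/(exp(3*u) - 9*exp(2*u) + 11*exp(u) + 21)^2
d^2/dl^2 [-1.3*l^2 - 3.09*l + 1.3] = -2.60000000000000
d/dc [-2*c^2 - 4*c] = -4*c - 4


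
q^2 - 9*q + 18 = (q - 6)*(q - 3)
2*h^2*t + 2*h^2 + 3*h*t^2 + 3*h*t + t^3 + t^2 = (h + t)*(2*h + t)*(t + 1)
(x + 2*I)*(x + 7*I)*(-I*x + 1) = -I*x^3 + 10*x^2 + 23*I*x - 14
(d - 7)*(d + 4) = d^2 - 3*d - 28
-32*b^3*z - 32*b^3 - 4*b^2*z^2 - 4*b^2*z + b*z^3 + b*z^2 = (-8*b + z)*(4*b + z)*(b*z + b)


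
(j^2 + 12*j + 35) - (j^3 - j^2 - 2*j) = -j^3 + 2*j^2 + 14*j + 35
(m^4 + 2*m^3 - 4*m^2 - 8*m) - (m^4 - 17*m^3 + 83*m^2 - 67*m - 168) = 19*m^3 - 87*m^2 + 59*m + 168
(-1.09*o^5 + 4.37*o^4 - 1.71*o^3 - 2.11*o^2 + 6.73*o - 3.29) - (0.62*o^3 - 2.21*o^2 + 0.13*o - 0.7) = -1.09*o^5 + 4.37*o^4 - 2.33*o^3 + 0.1*o^2 + 6.6*o - 2.59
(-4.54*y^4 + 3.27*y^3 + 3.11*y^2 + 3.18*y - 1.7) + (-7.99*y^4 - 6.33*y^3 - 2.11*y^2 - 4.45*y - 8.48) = -12.53*y^4 - 3.06*y^3 + 1.0*y^2 - 1.27*y - 10.18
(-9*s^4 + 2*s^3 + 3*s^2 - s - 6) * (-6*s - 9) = 54*s^5 + 69*s^4 - 36*s^3 - 21*s^2 + 45*s + 54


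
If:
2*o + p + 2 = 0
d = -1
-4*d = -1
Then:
No Solution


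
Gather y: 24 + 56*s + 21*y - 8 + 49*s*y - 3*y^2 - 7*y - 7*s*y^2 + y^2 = 56*s + y^2*(-7*s - 2) + y*(49*s + 14) + 16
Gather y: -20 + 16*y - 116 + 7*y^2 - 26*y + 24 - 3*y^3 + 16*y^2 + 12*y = -3*y^3 + 23*y^2 + 2*y - 112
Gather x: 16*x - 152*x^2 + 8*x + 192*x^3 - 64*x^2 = 192*x^3 - 216*x^2 + 24*x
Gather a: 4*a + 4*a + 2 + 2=8*a + 4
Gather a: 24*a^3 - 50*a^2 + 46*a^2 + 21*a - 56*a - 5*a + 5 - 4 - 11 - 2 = 24*a^3 - 4*a^2 - 40*a - 12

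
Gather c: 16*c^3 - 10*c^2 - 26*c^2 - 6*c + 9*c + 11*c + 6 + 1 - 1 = 16*c^3 - 36*c^2 + 14*c + 6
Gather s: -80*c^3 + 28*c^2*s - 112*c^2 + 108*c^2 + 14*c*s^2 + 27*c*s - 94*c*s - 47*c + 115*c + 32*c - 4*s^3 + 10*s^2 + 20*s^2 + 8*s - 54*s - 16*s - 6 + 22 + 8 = -80*c^3 - 4*c^2 + 100*c - 4*s^3 + s^2*(14*c + 30) + s*(28*c^2 - 67*c - 62) + 24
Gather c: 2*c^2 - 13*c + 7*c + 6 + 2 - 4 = 2*c^2 - 6*c + 4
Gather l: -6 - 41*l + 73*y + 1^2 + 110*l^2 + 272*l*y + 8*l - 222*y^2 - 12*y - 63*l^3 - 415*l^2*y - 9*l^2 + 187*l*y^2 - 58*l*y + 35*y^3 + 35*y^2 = -63*l^3 + l^2*(101 - 415*y) + l*(187*y^2 + 214*y - 33) + 35*y^3 - 187*y^2 + 61*y - 5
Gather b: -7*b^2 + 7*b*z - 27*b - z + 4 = -7*b^2 + b*(7*z - 27) - z + 4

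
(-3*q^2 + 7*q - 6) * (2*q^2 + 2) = -6*q^4 + 14*q^3 - 18*q^2 + 14*q - 12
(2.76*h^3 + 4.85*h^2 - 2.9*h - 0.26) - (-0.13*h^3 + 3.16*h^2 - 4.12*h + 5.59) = 2.89*h^3 + 1.69*h^2 + 1.22*h - 5.85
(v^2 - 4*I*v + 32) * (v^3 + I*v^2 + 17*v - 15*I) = v^5 - 3*I*v^4 + 53*v^3 - 51*I*v^2 + 484*v - 480*I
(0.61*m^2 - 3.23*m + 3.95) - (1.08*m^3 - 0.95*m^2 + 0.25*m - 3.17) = -1.08*m^3 + 1.56*m^2 - 3.48*m + 7.12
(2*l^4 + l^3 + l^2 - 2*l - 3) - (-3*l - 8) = 2*l^4 + l^3 + l^2 + l + 5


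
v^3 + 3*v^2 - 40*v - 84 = (v - 6)*(v + 2)*(v + 7)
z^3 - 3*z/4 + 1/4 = (z - 1/2)^2*(z + 1)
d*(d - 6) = d^2 - 6*d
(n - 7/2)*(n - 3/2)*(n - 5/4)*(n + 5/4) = n^4 - 5*n^3 + 59*n^2/16 + 125*n/16 - 525/64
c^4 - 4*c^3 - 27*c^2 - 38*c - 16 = (c - 8)*(c + 1)^2*(c + 2)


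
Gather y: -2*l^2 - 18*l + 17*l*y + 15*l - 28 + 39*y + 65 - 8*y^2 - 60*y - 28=-2*l^2 - 3*l - 8*y^2 + y*(17*l - 21) + 9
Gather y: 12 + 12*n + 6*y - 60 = 12*n + 6*y - 48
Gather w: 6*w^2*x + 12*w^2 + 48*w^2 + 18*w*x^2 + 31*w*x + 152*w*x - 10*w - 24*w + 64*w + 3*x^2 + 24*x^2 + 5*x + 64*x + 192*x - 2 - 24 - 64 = w^2*(6*x + 60) + w*(18*x^2 + 183*x + 30) + 27*x^2 + 261*x - 90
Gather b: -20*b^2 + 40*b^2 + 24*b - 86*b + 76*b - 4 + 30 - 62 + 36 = 20*b^2 + 14*b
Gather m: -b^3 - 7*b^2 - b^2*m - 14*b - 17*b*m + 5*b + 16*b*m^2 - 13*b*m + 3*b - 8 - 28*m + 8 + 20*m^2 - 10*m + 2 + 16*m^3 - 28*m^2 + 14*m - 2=-b^3 - 7*b^2 - 6*b + 16*m^3 + m^2*(16*b - 8) + m*(-b^2 - 30*b - 24)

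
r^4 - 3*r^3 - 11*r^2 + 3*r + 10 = (r - 5)*(r - 1)*(r + 1)*(r + 2)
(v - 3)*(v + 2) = v^2 - v - 6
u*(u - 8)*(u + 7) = u^3 - u^2 - 56*u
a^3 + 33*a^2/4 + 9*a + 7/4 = (a + 1/4)*(a + 1)*(a + 7)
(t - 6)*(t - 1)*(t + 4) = t^3 - 3*t^2 - 22*t + 24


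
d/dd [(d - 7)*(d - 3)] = 2*d - 10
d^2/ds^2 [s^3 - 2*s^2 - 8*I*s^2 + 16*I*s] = 6*s - 4 - 16*I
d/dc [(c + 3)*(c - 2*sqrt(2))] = 2*c - 2*sqrt(2) + 3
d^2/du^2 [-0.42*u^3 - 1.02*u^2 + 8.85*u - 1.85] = -2.52*u - 2.04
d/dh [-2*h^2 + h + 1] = 1 - 4*h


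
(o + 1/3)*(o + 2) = o^2 + 7*o/3 + 2/3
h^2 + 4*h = h*(h + 4)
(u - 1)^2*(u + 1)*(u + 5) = u^4 + 4*u^3 - 6*u^2 - 4*u + 5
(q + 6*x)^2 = q^2 + 12*q*x + 36*x^2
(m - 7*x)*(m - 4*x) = m^2 - 11*m*x + 28*x^2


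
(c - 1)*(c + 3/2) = c^2 + c/2 - 3/2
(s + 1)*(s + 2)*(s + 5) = s^3 + 8*s^2 + 17*s + 10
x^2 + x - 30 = (x - 5)*(x + 6)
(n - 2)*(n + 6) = n^2 + 4*n - 12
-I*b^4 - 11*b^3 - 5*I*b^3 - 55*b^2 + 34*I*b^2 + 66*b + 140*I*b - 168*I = (b + 6)*(b - 7*I)*(b - 4*I)*(-I*b + I)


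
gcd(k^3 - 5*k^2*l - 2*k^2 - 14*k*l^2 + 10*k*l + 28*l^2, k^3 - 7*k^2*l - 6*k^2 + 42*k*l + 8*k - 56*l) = k^2 - 7*k*l - 2*k + 14*l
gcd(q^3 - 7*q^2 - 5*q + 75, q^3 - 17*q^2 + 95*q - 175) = q^2 - 10*q + 25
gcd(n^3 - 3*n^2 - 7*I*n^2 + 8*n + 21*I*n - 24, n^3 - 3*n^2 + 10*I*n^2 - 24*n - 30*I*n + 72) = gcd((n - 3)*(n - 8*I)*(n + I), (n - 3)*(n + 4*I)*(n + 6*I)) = n - 3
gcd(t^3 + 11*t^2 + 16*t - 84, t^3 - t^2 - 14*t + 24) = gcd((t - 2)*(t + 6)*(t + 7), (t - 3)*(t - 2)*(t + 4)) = t - 2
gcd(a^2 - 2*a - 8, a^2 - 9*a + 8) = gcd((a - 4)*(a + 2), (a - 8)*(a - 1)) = 1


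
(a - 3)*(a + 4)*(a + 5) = a^3 + 6*a^2 - 7*a - 60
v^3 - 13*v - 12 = (v - 4)*(v + 1)*(v + 3)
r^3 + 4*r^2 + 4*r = r*(r + 2)^2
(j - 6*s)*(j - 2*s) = j^2 - 8*j*s + 12*s^2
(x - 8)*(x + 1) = x^2 - 7*x - 8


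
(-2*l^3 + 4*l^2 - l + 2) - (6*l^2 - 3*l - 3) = -2*l^3 - 2*l^2 + 2*l + 5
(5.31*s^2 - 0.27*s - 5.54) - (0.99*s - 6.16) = 5.31*s^2 - 1.26*s + 0.62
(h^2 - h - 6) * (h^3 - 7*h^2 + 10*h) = h^5 - 8*h^4 + 11*h^3 + 32*h^2 - 60*h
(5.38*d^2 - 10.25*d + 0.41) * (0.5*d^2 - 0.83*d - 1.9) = 2.69*d^4 - 9.5904*d^3 - 1.5095*d^2 + 19.1347*d - 0.779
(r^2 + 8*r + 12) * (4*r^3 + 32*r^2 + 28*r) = 4*r^5 + 64*r^4 + 332*r^3 + 608*r^2 + 336*r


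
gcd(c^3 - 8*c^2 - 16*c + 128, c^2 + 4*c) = c + 4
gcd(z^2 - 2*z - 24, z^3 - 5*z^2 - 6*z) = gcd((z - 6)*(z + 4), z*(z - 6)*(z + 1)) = z - 6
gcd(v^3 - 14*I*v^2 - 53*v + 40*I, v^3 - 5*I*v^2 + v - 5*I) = v^2 - 6*I*v - 5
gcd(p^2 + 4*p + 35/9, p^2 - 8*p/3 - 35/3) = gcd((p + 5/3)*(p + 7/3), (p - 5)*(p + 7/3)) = p + 7/3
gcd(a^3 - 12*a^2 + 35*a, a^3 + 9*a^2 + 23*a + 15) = 1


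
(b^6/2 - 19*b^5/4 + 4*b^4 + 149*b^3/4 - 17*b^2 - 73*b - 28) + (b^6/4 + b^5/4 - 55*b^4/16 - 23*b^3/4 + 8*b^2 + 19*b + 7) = 3*b^6/4 - 9*b^5/2 + 9*b^4/16 + 63*b^3/2 - 9*b^2 - 54*b - 21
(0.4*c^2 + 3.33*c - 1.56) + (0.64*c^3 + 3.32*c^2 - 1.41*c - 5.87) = 0.64*c^3 + 3.72*c^2 + 1.92*c - 7.43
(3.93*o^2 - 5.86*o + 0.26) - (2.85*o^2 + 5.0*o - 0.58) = 1.08*o^2 - 10.86*o + 0.84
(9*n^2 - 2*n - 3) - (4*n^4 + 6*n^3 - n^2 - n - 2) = -4*n^4 - 6*n^3 + 10*n^2 - n - 1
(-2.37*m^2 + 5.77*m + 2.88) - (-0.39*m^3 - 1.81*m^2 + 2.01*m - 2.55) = 0.39*m^3 - 0.56*m^2 + 3.76*m + 5.43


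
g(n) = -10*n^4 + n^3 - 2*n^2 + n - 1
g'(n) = -40*n^3 + 3*n^2 - 4*n + 1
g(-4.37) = -3773.93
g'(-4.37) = 3413.91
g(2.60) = -451.32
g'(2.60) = -692.16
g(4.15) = -2925.97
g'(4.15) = -2822.87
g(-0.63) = -4.25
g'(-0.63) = 14.71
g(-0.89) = -10.45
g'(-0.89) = 35.14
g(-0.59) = -3.70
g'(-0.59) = 12.62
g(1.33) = -32.15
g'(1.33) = -93.12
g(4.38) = -3631.37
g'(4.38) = -3320.07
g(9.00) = -65035.00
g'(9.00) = -28952.00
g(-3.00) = -859.00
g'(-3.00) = 1120.00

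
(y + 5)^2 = y^2 + 10*y + 25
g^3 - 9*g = g*(g - 3)*(g + 3)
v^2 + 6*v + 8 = (v + 2)*(v + 4)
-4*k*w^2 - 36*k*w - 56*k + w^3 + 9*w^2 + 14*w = (-4*k + w)*(w + 2)*(w + 7)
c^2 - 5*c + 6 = (c - 3)*(c - 2)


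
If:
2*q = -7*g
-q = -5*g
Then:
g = 0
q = 0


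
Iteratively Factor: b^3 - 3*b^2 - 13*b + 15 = (b + 3)*(b^2 - 6*b + 5) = (b - 1)*(b + 3)*(b - 5)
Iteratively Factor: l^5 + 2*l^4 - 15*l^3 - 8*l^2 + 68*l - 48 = (l + 4)*(l^4 - 2*l^3 - 7*l^2 + 20*l - 12) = (l - 2)*(l + 4)*(l^3 - 7*l + 6) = (l - 2)*(l - 1)*(l + 4)*(l^2 + l - 6) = (l - 2)^2*(l - 1)*(l + 4)*(l + 3)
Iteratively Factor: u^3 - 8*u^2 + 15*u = (u - 5)*(u^2 - 3*u) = u*(u - 5)*(u - 3)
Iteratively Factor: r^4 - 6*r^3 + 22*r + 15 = (r - 3)*(r^3 - 3*r^2 - 9*r - 5) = (r - 5)*(r - 3)*(r^2 + 2*r + 1) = (r - 5)*(r - 3)*(r + 1)*(r + 1)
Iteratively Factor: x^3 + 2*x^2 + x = (x + 1)*(x^2 + x) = x*(x + 1)*(x + 1)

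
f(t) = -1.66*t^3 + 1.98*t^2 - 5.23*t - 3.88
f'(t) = -4.98*t^2 + 3.96*t - 5.23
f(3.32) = -60.17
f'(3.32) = -46.97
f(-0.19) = -2.80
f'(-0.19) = -6.16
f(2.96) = -45.06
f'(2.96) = -37.14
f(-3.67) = 124.04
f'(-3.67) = -86.84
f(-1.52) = 14.47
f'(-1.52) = -22.75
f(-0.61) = 0.42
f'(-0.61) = -9.50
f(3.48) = -68.06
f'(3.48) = -51.76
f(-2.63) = 53.77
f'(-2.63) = -50.09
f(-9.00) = 1413.71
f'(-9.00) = -444.25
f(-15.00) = 6122.57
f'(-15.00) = -1185.13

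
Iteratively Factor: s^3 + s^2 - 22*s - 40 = (s + 4)*(s^2 - 3*s - 10) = (s - 5)*(s + 4)*(s + 2)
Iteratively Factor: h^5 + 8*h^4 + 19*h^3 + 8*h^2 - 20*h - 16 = (h + 1)*(h^4 + 7*h^3 + 12*h^2 - 4*h - 16) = (h + 1)*(h + 2)*(h^3 + 5*h^2 + 2*h - 8) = (h + 1)*(h + 2)*(h + 4)*(h^2 + h - 2) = (h - 1)*(h + 1)*(h + 2)*(h + 4)*(h + 2)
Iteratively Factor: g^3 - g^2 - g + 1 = (g - 1)*(g^2 - 1) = (g - 1)*(g + 1)*(g - 1)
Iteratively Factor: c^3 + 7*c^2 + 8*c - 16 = (c + 4)*(c^2 + 3*c - 4) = (c - 1)*(c + 4)*(c + 4)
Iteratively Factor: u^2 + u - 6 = (u - 2)*(u + 3)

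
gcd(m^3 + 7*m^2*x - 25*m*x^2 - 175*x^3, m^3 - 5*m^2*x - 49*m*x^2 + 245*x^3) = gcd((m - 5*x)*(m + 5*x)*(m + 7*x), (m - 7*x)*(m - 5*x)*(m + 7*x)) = -m^2 - 2*m*x + 35*x^2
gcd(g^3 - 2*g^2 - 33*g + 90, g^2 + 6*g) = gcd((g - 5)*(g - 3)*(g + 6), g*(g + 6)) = g + 6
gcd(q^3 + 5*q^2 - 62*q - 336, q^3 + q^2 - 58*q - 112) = q^2 - q - 56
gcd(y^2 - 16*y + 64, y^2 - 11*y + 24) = y - 8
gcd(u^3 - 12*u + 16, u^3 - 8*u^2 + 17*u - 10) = u - 2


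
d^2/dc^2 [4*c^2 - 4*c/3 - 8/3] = 8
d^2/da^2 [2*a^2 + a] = 4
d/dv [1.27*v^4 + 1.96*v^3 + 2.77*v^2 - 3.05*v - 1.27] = 5.08*v^3 + 5.88*v^2 + 5.54*v - 3.05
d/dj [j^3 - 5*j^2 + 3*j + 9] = 3*j^2 - 10*j + 3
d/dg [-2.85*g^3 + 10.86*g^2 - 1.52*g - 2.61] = -8.55*g^2 + 21.72*g - 1.52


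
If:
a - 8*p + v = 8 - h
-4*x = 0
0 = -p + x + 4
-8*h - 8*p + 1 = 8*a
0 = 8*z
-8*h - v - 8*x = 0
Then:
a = 103/64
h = -351/64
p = 4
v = 351/8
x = 0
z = 0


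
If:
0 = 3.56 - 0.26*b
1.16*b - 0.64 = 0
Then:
No Solution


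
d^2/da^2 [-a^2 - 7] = -2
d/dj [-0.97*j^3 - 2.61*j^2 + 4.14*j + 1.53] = -2.91*j^2 - 5.22*j + 4.14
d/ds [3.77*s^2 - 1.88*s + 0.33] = 7.54*s - 1.88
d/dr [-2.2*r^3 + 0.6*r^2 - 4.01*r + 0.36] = -6.6*r^2 + 1.2*r - 4.01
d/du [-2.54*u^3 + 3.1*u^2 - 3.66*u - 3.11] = -7.62*u^2 + 6.2*u - 3.66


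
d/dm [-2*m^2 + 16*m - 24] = 16 - 4*m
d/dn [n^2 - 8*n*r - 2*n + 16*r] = 2*n - 8*r - 2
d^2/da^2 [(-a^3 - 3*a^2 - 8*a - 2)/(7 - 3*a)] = 6*(3*a^3 - 21*a^2 + 49*a + 111)/(27*a^3 - 189*a^2 + 441*a - 343)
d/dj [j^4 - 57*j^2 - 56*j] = 4*j^3 - 114*j - 56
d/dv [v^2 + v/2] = 2*v + 1/2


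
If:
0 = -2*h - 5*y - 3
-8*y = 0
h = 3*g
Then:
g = -1/2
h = -3/2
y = 0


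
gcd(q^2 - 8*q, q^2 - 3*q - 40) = q - 8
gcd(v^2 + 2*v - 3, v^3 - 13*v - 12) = v + 3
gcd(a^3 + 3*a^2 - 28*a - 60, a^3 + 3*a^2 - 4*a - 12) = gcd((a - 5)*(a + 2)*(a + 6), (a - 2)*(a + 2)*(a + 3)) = a + 2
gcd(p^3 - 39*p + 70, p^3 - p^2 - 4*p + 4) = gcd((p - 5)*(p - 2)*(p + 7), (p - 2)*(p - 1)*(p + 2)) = p - 2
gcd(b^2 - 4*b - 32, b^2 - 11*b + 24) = b - 8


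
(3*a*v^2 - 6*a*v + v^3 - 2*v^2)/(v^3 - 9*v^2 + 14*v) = (3*a + v)/(v - 7)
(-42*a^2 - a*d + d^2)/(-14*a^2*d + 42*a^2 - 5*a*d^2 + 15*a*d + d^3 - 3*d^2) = (6*a + d)/(2*a*d - 6*a + d^2 - 3*d)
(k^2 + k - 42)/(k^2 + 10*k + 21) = (k - 6)/(k + 3)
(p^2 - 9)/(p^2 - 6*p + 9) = (p + 3)/(p - 3)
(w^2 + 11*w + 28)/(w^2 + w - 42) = (w + 4)/(w - 6)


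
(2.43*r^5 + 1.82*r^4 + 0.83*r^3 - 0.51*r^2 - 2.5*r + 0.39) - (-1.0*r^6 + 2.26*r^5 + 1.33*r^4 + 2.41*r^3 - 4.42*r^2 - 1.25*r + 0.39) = 1.0*r^6 + 0.17*r^5 + 0.49*r^4 - 1.58*r^3 + 3.91*r^2 - 1.25*r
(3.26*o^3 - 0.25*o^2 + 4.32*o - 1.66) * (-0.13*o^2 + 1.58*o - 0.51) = -0.4238*o^5 + 5.1833*o^4 - 2.6192*o^3 + 7.1689*o^2 - 4.826*o + 0.8466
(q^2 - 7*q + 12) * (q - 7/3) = q^3 - 28*q^2/3 + 85*q/3 - 28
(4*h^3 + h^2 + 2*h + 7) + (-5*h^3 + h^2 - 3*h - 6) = -h^3 + 2*h^2 - h + 1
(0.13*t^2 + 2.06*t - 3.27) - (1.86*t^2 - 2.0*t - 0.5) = -1.73*t^2 + 4.06*t - 2.77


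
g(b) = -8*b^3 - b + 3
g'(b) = -24*b^2 - 1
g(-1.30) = 21.88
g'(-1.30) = -41.56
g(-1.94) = 63.35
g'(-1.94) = -91.33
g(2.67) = -151.94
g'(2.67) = -172.09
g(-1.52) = 32.61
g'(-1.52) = -56.45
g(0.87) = -3.14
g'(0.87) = -19.17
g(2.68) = -153.67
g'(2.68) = -173.38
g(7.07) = -2831.22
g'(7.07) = -1200.64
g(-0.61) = 5.43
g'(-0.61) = -9.93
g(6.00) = -1731.00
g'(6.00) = -865.00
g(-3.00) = 222.00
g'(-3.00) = -217.00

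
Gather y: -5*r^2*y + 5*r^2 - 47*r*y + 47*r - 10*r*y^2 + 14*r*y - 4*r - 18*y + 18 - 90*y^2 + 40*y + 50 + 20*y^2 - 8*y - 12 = 5*r^2 + 43*r + y^2*(-10*r - 70) + y*(-5*r^2 - 33*r + 14) + 56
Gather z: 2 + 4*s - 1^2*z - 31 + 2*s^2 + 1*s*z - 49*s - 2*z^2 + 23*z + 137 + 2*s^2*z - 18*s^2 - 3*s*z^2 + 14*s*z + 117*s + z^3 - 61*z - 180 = -16*s^2 + 72*s + z^3 + z^2*(-3*s - 2) + z*(2*s^2 + 15*s - 39) - 72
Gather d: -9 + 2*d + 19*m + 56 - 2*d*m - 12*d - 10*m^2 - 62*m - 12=d*(-2*m - 10) - 10*m^2 - 43*m + 35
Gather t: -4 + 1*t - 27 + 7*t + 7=8*t - 24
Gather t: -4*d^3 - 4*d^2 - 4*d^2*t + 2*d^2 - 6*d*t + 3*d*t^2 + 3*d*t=-4*d^3 - 2*d^2 + 3*d*t^2 + t*(-4*d^2 - 3*d)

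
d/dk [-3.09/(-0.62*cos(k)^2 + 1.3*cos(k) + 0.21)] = (3.8316*cos(k) - 4.017)*sin(k)/(-0.62*cos(k)^2 + 1.3*cos(k) + 0.21)^2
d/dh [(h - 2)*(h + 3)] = 2*h + 1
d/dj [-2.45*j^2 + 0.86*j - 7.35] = 0.86 - 4.9*j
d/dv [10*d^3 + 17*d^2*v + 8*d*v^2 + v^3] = 17*d^2 + 16*d*v + 3*v^2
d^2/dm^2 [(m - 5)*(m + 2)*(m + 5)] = 6*m + 4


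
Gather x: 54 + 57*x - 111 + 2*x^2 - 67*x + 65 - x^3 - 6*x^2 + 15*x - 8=-x^3 - 4*x^2 + 5*x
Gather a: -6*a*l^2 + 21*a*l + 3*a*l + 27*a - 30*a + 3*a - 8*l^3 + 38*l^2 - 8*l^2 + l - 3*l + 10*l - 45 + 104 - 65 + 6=a*(-6*l^2 + 24*l) - 8*l^3 + 30*l^2 + 8*l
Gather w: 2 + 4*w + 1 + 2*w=6*w + 3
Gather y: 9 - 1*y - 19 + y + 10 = 0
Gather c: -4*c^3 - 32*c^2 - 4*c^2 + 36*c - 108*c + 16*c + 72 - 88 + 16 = -4*c^3 - 36*c^2 - 56*c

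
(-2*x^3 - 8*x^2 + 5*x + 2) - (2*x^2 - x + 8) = -2*x^3 - 10*x^2 + 6*x - 6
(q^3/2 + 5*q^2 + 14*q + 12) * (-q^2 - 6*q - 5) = -q^5/2 - 8*q^4 - 93*q^3/2 - 121*q^2 - 142*q - 60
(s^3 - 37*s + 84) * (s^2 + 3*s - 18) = s^5 + 3*s^4 - 55*s^3 - 27*s^2 + 918*s - 1512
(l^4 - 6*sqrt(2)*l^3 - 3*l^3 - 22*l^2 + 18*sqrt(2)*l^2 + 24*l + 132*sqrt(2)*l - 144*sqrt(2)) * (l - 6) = l^5 - 9*l^4 - 6*sqrt(2)*l^4 - 4*l^3 + 54*sqrt(2)*l^3 + 24*sqrt(2)*l^2 + 156*l^2 - 936*sqrt(2)*l - 144*l + 864*sqrt(2)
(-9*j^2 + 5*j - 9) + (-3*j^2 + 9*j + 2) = -12*j^2 + 14*j - 7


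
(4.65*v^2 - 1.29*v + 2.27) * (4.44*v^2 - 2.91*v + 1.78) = 20.646*v^4 - 19.2591*v^3 + 22.1097*v^2 - 8.9019*v + 4.0406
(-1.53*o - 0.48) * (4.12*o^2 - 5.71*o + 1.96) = -6.3036*o^3 + 6.7587*o^2 - 0.258*o - 0.9408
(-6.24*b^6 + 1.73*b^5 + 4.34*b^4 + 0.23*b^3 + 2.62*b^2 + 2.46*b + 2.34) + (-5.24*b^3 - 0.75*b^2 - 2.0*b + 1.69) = -6.24*b^6 + 1.73*b^5 + 4.34*b^4 - 5.01*b^3 + 1.87*b^2 + 0.46*b + 4.03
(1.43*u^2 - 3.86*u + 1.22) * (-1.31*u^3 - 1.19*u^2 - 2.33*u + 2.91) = -1.8733*u^5 + 3.3549*u^4 - 0.3367*u^3 + 11.7033*u^2 - 14.0752*u + 3.5502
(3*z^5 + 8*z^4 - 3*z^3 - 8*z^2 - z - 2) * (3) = 9*z^5 + 24*z^4 - 9*z^3 - 24*z^2 - 3*z - 6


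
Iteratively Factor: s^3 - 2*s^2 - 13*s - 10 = (s + 1)*(s^2 - 3*s - 10) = (s + 1)*(s + 2)*(s - 5)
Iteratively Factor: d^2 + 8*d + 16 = (d + 4)*(d + 4)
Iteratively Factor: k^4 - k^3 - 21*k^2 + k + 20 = (k - 5)*(k^3 + 4*k^2 - k - 4) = (k - 5)*(k + 1)*(k^2 + 3*k - 4) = (k - 5)*(k - 1)*(k + 1)*(k + 4)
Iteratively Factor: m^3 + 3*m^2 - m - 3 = (m + 3)*(m^2 - 1) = (m + 1)*(m + 3)*(m - 1)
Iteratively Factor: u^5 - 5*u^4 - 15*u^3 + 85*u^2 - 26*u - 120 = (u + 4)*(u^4 - 9*u^3 + 21*u^2 + u - 30) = (u + 1)*(u + 4)*(u^3 - 10*u^2 + 31*u - 30) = (u - 3)*(u + 1)*(u + 4)*(u^2 - 7*u + 10) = (u - 3)*(u - 2)*(u + 1)*(u + 4)*(u - 5)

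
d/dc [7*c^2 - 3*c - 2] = 14*c - 3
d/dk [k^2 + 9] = 2*k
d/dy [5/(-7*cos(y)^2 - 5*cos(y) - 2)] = -5*(14*cos(y) + 5)*sin(y)/(7*cos(y)^2 + 5*cos(y) + 2)^2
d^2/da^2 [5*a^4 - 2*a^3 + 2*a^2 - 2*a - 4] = 60*a^2 - 12*a + 4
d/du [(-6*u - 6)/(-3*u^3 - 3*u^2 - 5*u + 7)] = 6*(3*u^3 + 3*u^2 + 5*u - (u + 1)*(9*u^2 + 6*u + 5) - 7)/(3*u^3 + 3*u^2 + 5*u - 7)^2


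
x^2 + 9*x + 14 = (x + 2)*(x + 7)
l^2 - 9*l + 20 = (l - 5)*(l - 4)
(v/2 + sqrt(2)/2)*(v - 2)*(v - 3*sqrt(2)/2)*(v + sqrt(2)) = v^4/2 - v^3 + sqrt(2)*v^3/4 - 2*v^2 - sqrt(2)*v^2/2 - 3*sqrt(2)*v/2 + 4*v + 3*sqrt(2)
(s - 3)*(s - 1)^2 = s^3 - 5*s^2 + 7*s - 3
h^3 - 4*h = h*(h - 2)*(h + 2)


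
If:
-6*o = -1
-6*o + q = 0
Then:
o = 1/6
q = 1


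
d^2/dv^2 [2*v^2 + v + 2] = 4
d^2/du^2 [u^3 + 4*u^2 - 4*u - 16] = 6*u + 8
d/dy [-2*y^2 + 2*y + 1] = 2 - 4*y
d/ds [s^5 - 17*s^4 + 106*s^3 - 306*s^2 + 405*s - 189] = 5*s^4 - 68*s^3 + 318*s^2 - 612*s + 405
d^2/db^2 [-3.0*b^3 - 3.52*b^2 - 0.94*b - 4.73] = -18.0*b - 7.04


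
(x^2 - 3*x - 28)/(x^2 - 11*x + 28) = (x + 4)/(x - 4)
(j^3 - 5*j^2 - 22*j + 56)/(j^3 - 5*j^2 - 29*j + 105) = (j^2 + 2*j - 8)/(j^2 + 2*j - 15)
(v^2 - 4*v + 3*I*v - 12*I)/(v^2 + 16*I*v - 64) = (v^2 + v*(-4 + 3*I) - 12*I)/(v^2 + 16*I*v - 64)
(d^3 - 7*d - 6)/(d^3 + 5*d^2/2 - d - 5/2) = 2*(d^2 - d - 6)/(2*d^2 + 3*d - 5)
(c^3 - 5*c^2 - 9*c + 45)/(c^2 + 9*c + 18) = (c^2 - 8*c + 15)/(c + 6)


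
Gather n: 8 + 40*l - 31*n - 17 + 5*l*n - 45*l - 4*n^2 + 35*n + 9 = -5*l - 4*n^2 + n*(5*l + 4)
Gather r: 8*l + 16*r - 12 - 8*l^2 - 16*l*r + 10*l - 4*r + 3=-8*l^2 + 18*l + r*(12 - 16*l) - 9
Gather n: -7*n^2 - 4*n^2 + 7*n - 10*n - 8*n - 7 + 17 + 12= -11*n^2 - 11*n + 22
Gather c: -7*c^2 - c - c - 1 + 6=-7*c^2 - 2*c + 5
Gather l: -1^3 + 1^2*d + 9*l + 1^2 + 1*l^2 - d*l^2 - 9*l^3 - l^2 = -d*l^2 + d - 9*l^3 + 9*l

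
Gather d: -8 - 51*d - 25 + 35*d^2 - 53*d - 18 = 35*d^2 - 104*d - 51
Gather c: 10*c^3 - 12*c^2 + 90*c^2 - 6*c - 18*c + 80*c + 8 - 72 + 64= 10*c^3 + 78*c^2 + 56*c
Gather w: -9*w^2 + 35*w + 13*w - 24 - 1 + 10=-9*w^2 + 48*w - 15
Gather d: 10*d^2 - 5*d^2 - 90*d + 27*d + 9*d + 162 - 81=5*d^2 - 54*d + 81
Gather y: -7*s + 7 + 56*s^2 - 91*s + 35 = 56*s^2 - 98*s + 42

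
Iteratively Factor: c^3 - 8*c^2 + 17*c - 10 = (c - 5)*(c^2 - 3*c + 2) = (c - 5)*(c - 2)*(c - 1)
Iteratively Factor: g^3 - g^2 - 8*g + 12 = (g - 2)*(g^2 + g - 6) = (g - 2)^2*(g + 3)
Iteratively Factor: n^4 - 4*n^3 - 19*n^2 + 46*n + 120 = (n - 5)*(n^3 + n^2 - 14*n - 24) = (n - 5)*(n - 4)*(n^2 + 5*n + 6) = (n - 5)*(n - 4)*(n + 3)*(n + 2)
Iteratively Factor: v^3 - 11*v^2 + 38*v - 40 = (v - 5)*(v^2 - 6*v + 8) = (v - 5)*(v - 2)*(v - 4)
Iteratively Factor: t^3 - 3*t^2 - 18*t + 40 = (t + 4)*(t^2 - 7*t + 10) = (t - 5)*(t + 4)*(t - 2)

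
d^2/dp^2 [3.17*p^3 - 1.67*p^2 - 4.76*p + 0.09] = 19.02*p - 3.34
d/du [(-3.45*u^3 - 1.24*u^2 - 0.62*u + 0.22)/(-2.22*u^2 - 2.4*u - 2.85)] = (7.659*u^4 + 16.56*u^3 + 31.0971*u^2 + 8.0448*u + 2.295)/(4.9284*u^4 + 10.656*u^3 + 18.414*u^2 + 13.68*u + 8.1225)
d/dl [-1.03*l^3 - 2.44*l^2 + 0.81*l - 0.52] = -3.09*l^2 - 4.88*l + 0.81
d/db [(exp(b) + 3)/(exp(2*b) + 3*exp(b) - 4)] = (-(exp(b) + 3)*(2*exp(b) + 3) + exp(2*b) + 3*exp(b) - 4)*exp(b)/(exp(2*b) + 3*exp(b) - 4)^2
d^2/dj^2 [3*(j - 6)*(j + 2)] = 6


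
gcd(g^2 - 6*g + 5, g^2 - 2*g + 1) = g - 1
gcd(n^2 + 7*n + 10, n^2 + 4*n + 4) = n + 2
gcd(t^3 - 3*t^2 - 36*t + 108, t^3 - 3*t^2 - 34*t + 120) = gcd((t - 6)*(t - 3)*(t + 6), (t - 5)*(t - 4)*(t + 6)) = t + 6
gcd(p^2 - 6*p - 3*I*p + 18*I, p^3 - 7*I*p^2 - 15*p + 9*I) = p - 3*I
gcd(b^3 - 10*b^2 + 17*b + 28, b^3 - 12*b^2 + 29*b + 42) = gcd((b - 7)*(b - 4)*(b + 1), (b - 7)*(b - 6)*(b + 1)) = b^2 - 6*b - 7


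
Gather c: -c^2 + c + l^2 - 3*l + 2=-c^2 + c + l^2 - 3*l + 2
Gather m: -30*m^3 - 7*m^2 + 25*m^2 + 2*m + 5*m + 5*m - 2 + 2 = -30*m^3 + 18*m^2 + 12*m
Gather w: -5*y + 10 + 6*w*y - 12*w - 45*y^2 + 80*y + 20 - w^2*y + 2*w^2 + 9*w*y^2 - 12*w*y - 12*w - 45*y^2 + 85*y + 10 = w^2*(2 - y) + w*(9*y^2 - 6*y - 24) - 90*y^2 + 160*y + 40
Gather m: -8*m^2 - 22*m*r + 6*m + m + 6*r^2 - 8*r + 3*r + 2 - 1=-8*m^2 + m*(7 - 22*r) + 6*r^2 - 5*r + 1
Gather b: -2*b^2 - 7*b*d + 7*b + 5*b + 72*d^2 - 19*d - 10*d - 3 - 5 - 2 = -2*b^2 + b*(12 - 7*d) + 72*d^2 - 29*d - 10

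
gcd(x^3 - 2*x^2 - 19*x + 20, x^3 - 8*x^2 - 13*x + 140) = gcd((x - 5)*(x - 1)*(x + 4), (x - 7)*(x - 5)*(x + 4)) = x^2 - x - 20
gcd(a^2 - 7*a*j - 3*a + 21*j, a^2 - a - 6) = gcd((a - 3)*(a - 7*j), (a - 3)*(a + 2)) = a - 3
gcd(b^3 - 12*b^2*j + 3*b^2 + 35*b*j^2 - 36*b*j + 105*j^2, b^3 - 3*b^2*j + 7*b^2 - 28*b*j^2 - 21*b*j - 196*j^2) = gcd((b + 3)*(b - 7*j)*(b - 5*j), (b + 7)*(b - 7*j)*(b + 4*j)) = b - 7*j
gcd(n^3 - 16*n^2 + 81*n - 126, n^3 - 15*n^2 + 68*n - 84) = n^2 - 13*n + 42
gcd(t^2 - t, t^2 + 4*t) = t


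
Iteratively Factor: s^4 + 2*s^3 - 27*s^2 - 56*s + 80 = (s - 1)*(s^3 + 3*s^2 - 24*s - 80) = (s - 1)*(s + 4)*(s^2 - s - 20) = (s - 5)*(s - 1)*(s + 4)*(s + 4)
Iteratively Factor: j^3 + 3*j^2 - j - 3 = (j + 3)*(j^2 - 1) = (j - 1)*(j + 3)*(j + 1)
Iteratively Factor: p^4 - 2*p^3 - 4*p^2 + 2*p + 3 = (p + 1)*(p^3 - 3*p^2 - p + 3) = (p - 1)*(p + 1)*(p^2 - 2*p - 3) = (p - 3)*(p - 1)*(p + 1)*(p + 1)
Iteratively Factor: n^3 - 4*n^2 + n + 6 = (n + 1)*(n^2 - 5*n + 6) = (n - 3)*(n + 1)*(n - 2)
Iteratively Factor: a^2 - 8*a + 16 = (a - 4)*(a - 4)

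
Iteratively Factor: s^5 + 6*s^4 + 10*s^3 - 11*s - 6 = (s + 1)*(s^4 + 5*s^3 + 5*s^2 - 5*s - 6) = (s + 1)^2*(s^3 + 4*s^2 + s - 6) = (s + 1)^2*(s + 2)*(s^2 + 2*s - 3) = (s + 1)^2*(s + 2)*(s + 3)*(s - 1)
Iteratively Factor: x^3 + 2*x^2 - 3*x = (x - 1)*(x^2 + 3*x) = (x - 1)*(x + 3)*(x)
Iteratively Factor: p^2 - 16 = (p - 4)*(p + 4)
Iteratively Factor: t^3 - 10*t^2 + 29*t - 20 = (t - 4)*(t^2 - 6*t + 5) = (t - 5)*(t - 4)*(t - 1)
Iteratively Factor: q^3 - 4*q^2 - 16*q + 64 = (q - 4)*(q^2 - 16) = (q - 4)*(q + 4)*(q - 4)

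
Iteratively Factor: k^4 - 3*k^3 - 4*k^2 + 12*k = (k - 2)*(k^3 - k^2 - 6*k) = (k - 2)*(k + 2)*(k^2 - 3*k) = (k - 3)*(k - 2)*(k + 2)*(k)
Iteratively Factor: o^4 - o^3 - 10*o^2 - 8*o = (o - 4)*(o^3 + 3*o^2 + 2*o) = o*(o - 4)*(o^2 + 3*o + 2) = o*(o - 4)*(o + 1)*(o + 2)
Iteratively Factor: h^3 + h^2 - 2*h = (h)*(h^2 + h - 2) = h*(h + 2)*(h - 1)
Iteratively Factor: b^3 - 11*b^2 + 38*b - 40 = (b - 2)*(b^2 - 9*b + 20) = (b - 4)*(b - 2)*(b - 5)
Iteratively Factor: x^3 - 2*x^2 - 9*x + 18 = (x - 2)*(x^2 - 9) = (x - 2)*(x + 3)*(x - 3)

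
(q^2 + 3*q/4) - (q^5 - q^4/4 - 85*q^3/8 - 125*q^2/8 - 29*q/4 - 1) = -q^5 + q^4/4 + 85*q^3/8 + 133*q^2/8 + 8*q + 1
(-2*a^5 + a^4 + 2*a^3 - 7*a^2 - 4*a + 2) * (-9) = 18*a^5 - 9*a^4 - 18*a^3 + 63*a^2 + 36*a - 18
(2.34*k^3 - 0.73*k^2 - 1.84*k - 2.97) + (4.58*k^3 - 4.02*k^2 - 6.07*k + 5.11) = 6.92*k^3 - 4.75*k^2 - 7.91*k + 2.14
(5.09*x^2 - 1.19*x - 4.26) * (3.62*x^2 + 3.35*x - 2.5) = 18.4258*x^4 + 12.7437*x^3 - 32.1327*x^2 - 11.296*x + 10.65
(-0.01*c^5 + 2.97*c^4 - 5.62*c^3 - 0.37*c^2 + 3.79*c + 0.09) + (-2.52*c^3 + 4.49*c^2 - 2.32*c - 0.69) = -0.01*c^5 + 2.97*c^4 - 8.14*c^3 + 4.12*c^2 + 1.47*c - 0.6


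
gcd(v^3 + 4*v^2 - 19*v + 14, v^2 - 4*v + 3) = v - 1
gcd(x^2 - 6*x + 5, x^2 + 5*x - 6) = x - 1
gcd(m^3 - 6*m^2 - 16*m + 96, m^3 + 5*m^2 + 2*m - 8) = m + 4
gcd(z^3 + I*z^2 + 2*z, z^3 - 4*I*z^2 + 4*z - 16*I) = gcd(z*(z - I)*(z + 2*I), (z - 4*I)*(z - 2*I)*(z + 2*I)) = z + 2*I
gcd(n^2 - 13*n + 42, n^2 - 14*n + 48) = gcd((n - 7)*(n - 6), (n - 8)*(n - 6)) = n - 6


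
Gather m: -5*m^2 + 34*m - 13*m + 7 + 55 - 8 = -5*m^2 + 21*m + 54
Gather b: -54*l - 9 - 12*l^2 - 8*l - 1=-12*l^2 - 62*l - 10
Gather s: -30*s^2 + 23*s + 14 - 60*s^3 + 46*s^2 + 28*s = -60*s^3 + 16*s^2 + 51*s + 14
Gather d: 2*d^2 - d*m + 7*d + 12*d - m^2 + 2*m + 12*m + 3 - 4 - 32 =2*d^2 + d*(19 - m) - m^2 + 14*m - 33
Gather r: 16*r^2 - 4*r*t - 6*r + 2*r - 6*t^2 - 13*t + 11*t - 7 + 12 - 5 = 16*r^2 + r*(-4*t - 4) - 6*t^2 - 2*t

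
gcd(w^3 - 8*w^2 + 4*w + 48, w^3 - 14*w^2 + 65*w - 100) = w - 4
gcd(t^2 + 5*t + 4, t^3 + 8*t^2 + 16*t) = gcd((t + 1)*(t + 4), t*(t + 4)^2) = t + 4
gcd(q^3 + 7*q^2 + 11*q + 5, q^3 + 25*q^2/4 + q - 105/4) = q + 5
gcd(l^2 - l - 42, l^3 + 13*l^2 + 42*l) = l + 6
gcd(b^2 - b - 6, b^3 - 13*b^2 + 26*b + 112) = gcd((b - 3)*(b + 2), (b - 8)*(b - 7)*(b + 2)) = b + 2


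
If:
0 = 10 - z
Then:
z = 10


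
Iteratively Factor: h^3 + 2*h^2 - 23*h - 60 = (h + 3)*(h^2 - h - 20) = (h + 3)*(h + 4)*(h - 5)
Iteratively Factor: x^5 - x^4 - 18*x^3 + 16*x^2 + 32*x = (x + 1)*(x^4 - 2*x^3 - 16*x^2 + 32*x) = (x + 1)*(x + 4)*(x^3 - 6*x^2 + 8*x) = x*(x + 1)*(x + 4)*(x^2 - 6*x + 8) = x*(x - 2)*(x + 1)*(x + 4)*(x - 4)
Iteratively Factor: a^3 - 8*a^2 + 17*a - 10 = (a - 1)*(a^2 - 7*a + 10) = (a - 2)*(a - 1)*(a - 5)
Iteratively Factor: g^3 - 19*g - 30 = (g + 2)*(g^2 - 2*g - 15) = (g - 5)*(g + 2)*(g + 3)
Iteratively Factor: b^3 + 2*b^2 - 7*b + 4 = (b - 1)*(b^2 + 3*b - 4) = (b - 1)^2*(b + 4)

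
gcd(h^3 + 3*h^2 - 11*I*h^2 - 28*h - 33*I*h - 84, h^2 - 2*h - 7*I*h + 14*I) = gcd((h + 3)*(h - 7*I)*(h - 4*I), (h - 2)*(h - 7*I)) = h - 7*I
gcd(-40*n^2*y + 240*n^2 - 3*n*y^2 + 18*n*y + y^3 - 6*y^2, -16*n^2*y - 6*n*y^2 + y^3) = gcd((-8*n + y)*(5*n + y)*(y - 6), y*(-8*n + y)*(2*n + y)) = -8*n + y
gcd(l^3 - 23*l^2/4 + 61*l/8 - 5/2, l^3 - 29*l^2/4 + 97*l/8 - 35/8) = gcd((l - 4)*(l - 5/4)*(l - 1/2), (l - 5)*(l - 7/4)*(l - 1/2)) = l - 1/2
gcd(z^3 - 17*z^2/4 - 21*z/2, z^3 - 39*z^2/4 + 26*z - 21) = z - 6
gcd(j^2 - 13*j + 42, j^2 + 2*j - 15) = 1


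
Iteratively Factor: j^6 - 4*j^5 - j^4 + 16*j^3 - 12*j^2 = (j)*(j^5 - 4*j^4 - j^3 + 16*j^2 - 12*j) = j^2*(j^4 - 4*j^3 - j^2 + 16*j - 12) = j^2*(j - 2)*(j^3 - 2*j^2 - 5*j + 6) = j^2*(j - 2)*(j - 1)*(j^2 - j - 6) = j^2*(j - 3)*(j - 2)*(j - 1)*(j + 2)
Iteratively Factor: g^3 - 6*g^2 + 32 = (g + 2)*(g^2 - 8*g + 16) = (g - 4)*(g + 2)*(g - 4)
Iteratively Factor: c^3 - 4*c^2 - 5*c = (c)*(c^2 - 4*c - 5) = c*(c + 1)*(c - 5)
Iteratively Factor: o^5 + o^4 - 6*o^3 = (o)*(o^4 + o^3 - 6*o^2) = o^2*(o^3 + o^2 - 6*o) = o^3*(o^2 + o - 6) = o^3*(o - 2)*(o + 3)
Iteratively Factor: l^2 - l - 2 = (l - 2)*(l + 1)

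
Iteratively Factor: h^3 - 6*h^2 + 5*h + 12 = (h - 3)*(h^2 - 3*h - 4) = (h - 4)*(h - 3)*(h + 1)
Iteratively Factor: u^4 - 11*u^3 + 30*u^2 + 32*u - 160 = (u - 5)*(u^3 - 6*u^2 + 32) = (u - 5)*(u - 4)*(u^2 - 2*u - 8) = (u - 5)*(u - 4)^2*(u + 2)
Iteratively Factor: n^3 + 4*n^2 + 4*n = (n + 2)*(n^2 + 2*n) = n*(n + 2)*(n + 2)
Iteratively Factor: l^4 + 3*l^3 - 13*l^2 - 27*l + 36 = (l + 3)*(l^3 - 13*l + 12) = (l + 3)*(l + 4)*(l^2 - 4*l + 3) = (l - 1)*(l + 3)*(l + 4)*(l - 3)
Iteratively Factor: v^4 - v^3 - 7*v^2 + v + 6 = (v + 2)*(v^3 - 3*v^2 - v + 3) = (v - 1)*(v + 2)*(v^2 - 2*v - 3) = (v - 3)*(v - 1)*(v + 2)*(v + 1)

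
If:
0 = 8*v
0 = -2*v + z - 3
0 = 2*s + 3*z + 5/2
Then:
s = -23/4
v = 0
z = 3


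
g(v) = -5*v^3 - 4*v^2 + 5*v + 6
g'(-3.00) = -106.00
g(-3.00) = 90.00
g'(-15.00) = -3250.00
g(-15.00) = 15906.00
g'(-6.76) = -626.38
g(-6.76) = 1333.99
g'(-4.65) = -282.14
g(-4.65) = 398.98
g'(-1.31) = -10.26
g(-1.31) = 3.83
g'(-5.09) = -342.90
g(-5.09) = 536.28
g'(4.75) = -371.44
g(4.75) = -596.36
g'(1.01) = -18.38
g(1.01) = 1.82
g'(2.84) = -138.70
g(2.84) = -126.59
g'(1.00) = -18.00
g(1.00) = 2.00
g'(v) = -15*v^2 - 8*v + 5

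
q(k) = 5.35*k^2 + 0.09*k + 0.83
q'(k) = 10.7*k + 0.09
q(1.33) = 10.41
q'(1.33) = 14.32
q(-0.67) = 3.17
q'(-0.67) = -7.08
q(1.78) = 17.94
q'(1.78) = 19.14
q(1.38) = 11.14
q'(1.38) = 14.86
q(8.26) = 366.59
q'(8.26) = 88.47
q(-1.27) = 9.34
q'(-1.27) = -13.50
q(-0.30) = 1.28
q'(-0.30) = -3.12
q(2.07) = 23.94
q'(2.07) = 22.24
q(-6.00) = 192.89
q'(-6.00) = -64.11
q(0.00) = 0.83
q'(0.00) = 0.09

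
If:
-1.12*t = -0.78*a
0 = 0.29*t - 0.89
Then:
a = 4.41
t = 3.07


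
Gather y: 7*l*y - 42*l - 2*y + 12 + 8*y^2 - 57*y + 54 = -42*l + 8*y^2 + y*(7*l - 59) + 66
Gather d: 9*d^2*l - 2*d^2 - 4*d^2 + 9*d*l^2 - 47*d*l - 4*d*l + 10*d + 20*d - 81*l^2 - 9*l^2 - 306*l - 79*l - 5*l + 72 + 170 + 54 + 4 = d^2*(9*l - 6) + d*(9*l^2 - 51*l + 30) - 90*l^2 - 390*l + 300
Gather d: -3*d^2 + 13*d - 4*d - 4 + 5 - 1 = -3*d^2 + 9*d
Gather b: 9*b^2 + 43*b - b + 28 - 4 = 9*b^2 + 42*b + 24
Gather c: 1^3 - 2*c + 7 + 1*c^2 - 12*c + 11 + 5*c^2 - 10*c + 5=6*c^2 - 24*c + 24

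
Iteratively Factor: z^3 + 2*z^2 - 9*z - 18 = (z + 2)*(z^2 - 9) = (z + 2)*(z + 3)*(z - 3)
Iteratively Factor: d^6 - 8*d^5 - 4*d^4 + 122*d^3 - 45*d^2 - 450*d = (d + 2)*(d^5 - 10*d^4 + 16*d^3 + 90*d^2 - 225*d) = (d + 2)*(d + 3)*(d^4 - 13*d^3 + 55*d^2 - 75*d) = (d - 5)*(d + 2)*(d + 3)*(d^3 - 8*d^2 + 15*d) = d*(d - 5)*(d + 2)*(d + 3)*(d^2 - 8*d + 15) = d*(d - 5)^2*(d + 2)*(d + 3)*(d - 3)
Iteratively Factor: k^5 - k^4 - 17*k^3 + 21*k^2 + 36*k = (k + 1)*(k^4 - 2*k^3 - 15*k^2 + 36*k) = (k + 1)*(k + 4)*(k^3 - 6*k^2 + 9*k) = k*(k + 1)*(k + 4)*(k^2 - 6*k + 9) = k*(k - 3)*(k + 1)*(k + 4)*(k - 3)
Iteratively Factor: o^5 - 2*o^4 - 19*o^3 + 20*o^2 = (o - 5)*(o^4 + 3*o^3 - 4*o^2) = (o - 5)*(o + 4)*(o^3 - o^2) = (o - 5)*(o - 1)*(o + 4)*(o^2) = o*(o - 5)*(o - 1)*(o + 4)*(o)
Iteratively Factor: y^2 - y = (y)*(y - 1)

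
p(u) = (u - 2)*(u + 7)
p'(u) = 2*u + 5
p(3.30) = 13.39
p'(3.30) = 11.60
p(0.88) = -8.83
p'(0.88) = 6.76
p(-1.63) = -19.49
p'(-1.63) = 1.74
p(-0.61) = -16.68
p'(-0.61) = 3.78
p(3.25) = 12.81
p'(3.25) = 11.50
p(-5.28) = -12.52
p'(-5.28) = -5.56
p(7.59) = 81.56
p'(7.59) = 20.18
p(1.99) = -0.09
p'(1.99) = 8.98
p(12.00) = 190.00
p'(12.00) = 29.00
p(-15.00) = 136.00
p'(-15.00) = -25.00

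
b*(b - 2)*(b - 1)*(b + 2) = b^4 - b^3 - 4*b^2 + 4*b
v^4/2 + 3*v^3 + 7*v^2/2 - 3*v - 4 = (v/2 + 1)*(v - 1)*(v + 1)*(v + 4)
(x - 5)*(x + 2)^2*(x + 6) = x^4 + 5*x^3 - 22*x^2 - 116*x - 120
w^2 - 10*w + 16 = (w - 8)*(w - 2)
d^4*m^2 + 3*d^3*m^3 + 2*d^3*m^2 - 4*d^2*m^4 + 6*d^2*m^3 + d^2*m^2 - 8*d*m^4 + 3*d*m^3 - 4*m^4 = (d - m)*(d + 4*m)*(d*m + m)^2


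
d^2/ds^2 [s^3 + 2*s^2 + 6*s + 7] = 6*s + 4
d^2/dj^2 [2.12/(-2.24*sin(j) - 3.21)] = (10.637312*sin(j)^2 - 15.243648*sin(j) - 21.274624)/(2.24*sin(j) + 3.21)^3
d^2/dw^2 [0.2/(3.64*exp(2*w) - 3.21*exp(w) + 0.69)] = ((0.642 - 2.912*exp(w))*(3.64*exp(2*w) - 3.21*exp(w) + 0.69) + 0.2*(7.28*exp(w) - 3.21)*(14.56*exp(w) - 6.42)*exp(w))*exp(w)/(3.64*exp(2*w) - 3.21*exp(w) + 0.69)^3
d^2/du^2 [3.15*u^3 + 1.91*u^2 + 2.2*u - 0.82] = 18.9*u + 3.82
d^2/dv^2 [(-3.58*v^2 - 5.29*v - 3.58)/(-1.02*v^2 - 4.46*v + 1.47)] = (-3.5527136788005e-15*v^4 - 21.56484*v^3 + 54.554904*v^2 + 145.307772*v + 237.9962)/(1.061208*v^6 + 13.920552*v^5 + 56.280132*v^4 + 48.592592*v^3 - 81.109602*v^2 + 28.912842*v - 3.176523)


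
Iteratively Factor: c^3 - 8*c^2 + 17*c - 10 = (c - 2)*(c^2 - 6*c + 5) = (c - 2)*(c - 1)*(c - 5)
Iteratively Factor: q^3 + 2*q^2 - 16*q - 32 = (q + 2)*(q^2 - 16) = (q + 2)*(q + 4)*(q - 4)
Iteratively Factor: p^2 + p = (p)*(p + 1)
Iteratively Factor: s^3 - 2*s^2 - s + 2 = (s - 2)*(s^2 - 1) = (s - 2)*(s - 1)*(s + 1)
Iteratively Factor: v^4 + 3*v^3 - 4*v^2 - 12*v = (v + 3)*(v^3 - 4*v) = (v - 2)*(v + 3)*(v^2 + 2*v) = v*(v - 2)*(v + 3)*(v + 2)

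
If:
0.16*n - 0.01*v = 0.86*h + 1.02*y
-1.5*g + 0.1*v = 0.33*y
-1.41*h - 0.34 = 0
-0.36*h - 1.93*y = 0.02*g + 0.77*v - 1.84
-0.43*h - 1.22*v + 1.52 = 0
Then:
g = -0.01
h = -0.24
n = 1.77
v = 1.33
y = 0.47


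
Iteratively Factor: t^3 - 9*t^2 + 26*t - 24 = (t - 3)*(t^2 - 6*t + 8) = (t - 3)*(t - 2)*(t - 4)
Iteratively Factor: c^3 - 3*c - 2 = (c + 1)*(c^2 - c - 2) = (c + 1)^2*(c - 2)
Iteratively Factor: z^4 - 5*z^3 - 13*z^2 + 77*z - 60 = (z - 1)*(z^3 - 4*z^2 - 17*z + 60) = (z - 5)*(z - 1)*(z^2 + z - 12) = (z - 5)*(z - 1)*(z + 4)*(z - 3)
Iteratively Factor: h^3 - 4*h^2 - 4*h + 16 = (h - 2)*(h^2 - 2*h - 8) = (h - 2)*(h + 2)*(h - 4)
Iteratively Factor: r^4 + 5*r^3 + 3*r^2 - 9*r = (r - 1)*(r^3 + 6*r^2 + 9*r) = r*(r - 1)*(r^2 + 6*r + 9) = r*(r - 1)*(r + 3)*(r + 3)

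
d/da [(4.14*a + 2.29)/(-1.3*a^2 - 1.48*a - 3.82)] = (5.382*a^2 + 5.954*a - 12.4256)/(1.69*a^4 + 3.848*a^3 + 12.1224*a^2 + 11.3072*a + 14.5924)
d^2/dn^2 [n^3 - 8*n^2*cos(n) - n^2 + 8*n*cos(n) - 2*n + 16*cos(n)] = 8*n^2*cos(n) + 32*n*sin(n) - 8*n*cos(n) + 6*n - 16*sin(n) - 32*cos(n) - 2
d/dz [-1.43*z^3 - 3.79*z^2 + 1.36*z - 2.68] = -4.29*z^2 - 7.58*z + 1.36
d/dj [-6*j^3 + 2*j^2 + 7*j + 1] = -18*j^2 + 4*j + 7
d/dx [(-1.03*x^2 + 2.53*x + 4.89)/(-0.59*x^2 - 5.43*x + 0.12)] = (7.0856*x^2 + 5.523*x + 26.8563)/(0.3481*x^4 + 6.4074*x^3 + 29.3433*x^2 - 1.3032*x + 0.0144)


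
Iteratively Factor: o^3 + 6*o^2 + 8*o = (o + 2)*(o^2 + 4*o) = o*(o + 2)*(o + 4)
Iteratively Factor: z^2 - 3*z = (z)*(z - 3)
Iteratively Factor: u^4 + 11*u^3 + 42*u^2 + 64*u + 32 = (u + 2)*(u^3 + 9*u^2 + 24*u + 16) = (u + 2)*(u + 4)*(u^2 + 5*u + 4) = (u + 2)*(u + 4)^2*(u + 1)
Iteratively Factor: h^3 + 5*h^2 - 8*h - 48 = (h + 4)*(h^2 + h - 12) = (h + 4)^2*(h - 3)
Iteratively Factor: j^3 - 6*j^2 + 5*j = (j - 5)*(j^2 - j) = (j - 5)*(j - 1)*(j)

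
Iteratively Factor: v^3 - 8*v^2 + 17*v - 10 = (v - 1)*(v^2 - 7*v + 10) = (v - 5)*(v - 1)*(v - 2)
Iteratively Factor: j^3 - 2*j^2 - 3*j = (j)*(j^2 - 2*j - 3) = j*(j - 3)*(j + 1)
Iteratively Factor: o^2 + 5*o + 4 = (o + 4)*(o + 1)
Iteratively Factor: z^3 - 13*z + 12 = (z + 4)*(z^2 - 4*z + 3) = (z - 3)*(z + 4)*(z - 1)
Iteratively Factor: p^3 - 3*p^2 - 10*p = (p)*(p^2 - 3*p - 10) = p*(p + 2)*(p - 5)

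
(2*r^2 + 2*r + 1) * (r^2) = 2*r^4 + 2*r^3 + r^2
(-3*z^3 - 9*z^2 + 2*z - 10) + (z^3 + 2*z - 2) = -2*z^3 - 9*z^2 + 4*z - 12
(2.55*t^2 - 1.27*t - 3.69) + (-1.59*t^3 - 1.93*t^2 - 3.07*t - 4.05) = -1.59*t^3 + 0.62*t^2 - 4.34*t - 7.74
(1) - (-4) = 5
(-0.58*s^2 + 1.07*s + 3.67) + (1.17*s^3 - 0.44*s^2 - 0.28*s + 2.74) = 1.17*s^3 - 1.02*s^2 + 0.79*s + 6.41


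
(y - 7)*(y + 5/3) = y^2 - 16*y/3 - 35/3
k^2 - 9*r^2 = (k - 3*r)*(k + 3*r)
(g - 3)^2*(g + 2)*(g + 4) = g^4 - 19*g^2 + 6*g + 72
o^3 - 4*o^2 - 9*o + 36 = (o - 4)*(o - 3)*(o + 3)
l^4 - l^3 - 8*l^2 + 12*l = l*(l - 2)^2*(l + 3)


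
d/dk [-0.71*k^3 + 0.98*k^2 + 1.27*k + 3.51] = -2.13*k^2 + 1.96*k + 1.27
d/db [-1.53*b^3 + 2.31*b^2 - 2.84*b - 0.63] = -4.59*b^2 + 4.62*b - 2.84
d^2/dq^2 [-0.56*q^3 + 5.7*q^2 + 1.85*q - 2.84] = 11.4 - 3.36*q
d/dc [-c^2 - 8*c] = -2*c - 8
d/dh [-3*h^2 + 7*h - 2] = 7 - 6*h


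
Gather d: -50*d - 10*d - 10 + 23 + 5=18 - 60*d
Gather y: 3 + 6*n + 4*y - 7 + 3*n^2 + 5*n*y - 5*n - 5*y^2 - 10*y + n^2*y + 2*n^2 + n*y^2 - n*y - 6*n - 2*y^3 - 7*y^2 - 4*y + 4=5*n^2 - 5*n - 2*y^3 + y^2*(n - 12) + y*(n^2 + 4*n - 10)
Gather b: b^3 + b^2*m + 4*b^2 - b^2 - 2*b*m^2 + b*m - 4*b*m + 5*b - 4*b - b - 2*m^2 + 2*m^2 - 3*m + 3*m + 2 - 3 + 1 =b^3 + b^2*(m + 3) + b*(-2*m^2 - 3*m)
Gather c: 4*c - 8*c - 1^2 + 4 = 3 - 4*c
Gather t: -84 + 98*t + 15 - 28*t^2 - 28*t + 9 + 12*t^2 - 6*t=-16*t^2 + 64*t - 60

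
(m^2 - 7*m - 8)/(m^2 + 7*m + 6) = (m - 8)/(m + 6)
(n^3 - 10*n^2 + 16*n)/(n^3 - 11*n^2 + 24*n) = (n - 2)/(n - 3)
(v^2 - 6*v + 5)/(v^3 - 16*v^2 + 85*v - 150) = (v - 1)/(v^2 - 11*v + 30)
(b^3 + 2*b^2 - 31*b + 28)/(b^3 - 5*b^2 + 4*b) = (b + 7)/b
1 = 1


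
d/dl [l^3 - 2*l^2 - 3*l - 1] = 3*l^2 - 4*l - 3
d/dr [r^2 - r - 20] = 2*r - 1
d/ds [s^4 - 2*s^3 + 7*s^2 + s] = 4*s^3 - 6*s^2 + 14*s + 1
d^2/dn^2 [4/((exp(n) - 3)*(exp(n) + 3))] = 16*(exp(2*n) + 9)*exp(2*n)/(exp(6*n) - 27*exp(4*n) + 243*exp(2*n) - 729)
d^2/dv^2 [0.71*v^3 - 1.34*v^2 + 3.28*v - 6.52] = 4.26*v - 2.68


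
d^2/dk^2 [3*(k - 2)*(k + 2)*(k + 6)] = 18*k + 36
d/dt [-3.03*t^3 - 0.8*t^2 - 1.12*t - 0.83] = -9.09*t^2 - 1.6*t - 1.12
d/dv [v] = 1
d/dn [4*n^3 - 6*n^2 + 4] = 12*n*(n - 1)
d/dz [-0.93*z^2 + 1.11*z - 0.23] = 1.11 - 1.86*z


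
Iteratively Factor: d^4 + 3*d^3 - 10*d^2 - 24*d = (d + 4)*(d^3 - d^2 - 6*d) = (d + 2)*(d + 4)*(d^2 - 3*d) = (d - 3)*(d + 2)*(d + 4)*(d)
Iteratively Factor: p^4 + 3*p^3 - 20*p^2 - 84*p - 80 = (p + 4)*(p^3 - p^2 - 16*p - 20) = (p - 5)*(p + 4)*(p^2 + 4*p + 4) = (p - 5)*(p + 2)*(p + 4)*(p + 2)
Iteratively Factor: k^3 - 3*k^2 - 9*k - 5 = (k + 1)*(k^2 - 4*k - 5) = (k + 1)^2*(k - 5)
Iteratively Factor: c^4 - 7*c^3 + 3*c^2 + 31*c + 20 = (c - 5)*(c^3 - 2*c^2 - 7*c - 4) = (c - 5)*(c + 1)*(c^2 - 3*c - 4) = (c - 5)*(c + 1)^2*(c - 4)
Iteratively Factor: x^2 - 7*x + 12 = (x - 4)*(x - 3)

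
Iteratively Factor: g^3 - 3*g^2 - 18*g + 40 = (g - 2)*(g^2 - g - 20) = (g - 5)*(g - 2)*(g + 4)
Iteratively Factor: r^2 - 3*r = (r)*(r - 3)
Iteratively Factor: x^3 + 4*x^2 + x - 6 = (x + 2)*(x^2 + 2*x - 3) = (x - 1)*(x + 2)*(x + 3)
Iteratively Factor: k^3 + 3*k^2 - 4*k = (k + 4)*(k^2 - k) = k*(k + 4)*(k - 1)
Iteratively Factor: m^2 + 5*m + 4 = (m + 1)*(m + 4)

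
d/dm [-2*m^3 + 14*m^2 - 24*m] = -6*m^2 + 28*m - 24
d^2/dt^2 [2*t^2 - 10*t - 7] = 4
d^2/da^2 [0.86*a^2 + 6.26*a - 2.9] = 1.72000000000000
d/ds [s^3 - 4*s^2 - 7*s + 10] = 3*s^2 - 8*s - 7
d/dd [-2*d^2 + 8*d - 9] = 8 - 4*d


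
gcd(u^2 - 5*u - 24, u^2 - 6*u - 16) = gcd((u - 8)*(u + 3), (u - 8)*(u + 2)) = u - 8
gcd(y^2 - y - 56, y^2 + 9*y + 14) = y + 7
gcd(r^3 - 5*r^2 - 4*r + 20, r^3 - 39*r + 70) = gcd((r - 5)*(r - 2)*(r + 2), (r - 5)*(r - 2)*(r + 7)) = r^2 - 7*r + 10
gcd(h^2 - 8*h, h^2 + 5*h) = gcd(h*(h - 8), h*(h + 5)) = h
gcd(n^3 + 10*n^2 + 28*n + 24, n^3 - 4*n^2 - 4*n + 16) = n + 2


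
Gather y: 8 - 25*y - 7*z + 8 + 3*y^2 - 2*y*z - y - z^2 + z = 3*y^2 + y*(-2*z - 26) - z^2 - 6*z + 16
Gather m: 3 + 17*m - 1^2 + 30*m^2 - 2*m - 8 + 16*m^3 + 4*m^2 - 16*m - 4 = 16*m^3 + 34*m^2 - m - 10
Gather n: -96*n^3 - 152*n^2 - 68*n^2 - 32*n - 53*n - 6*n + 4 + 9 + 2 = -96*n^3 - 220*n^2 - 91*n + 15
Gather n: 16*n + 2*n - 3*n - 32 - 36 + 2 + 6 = 15*n - 60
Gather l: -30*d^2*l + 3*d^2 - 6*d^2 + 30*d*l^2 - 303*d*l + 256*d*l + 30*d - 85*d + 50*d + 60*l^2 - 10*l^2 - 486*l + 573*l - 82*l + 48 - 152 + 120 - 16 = -3*d^2 - 5*d + l^2*(30*d + 50) + l*(-30*d^2 - 47*d + 5)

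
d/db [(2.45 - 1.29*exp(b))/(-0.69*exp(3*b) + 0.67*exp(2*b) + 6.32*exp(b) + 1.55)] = (-1.7802*exp(3*b) + 5.9358*exp(2*b) - 3.283*exp(b) - 17.4835)*exp(b)/(0.4761*exp(6*b) - 0.9246*exp(5*b) - 8.2727*exp(4*b) + 6.3298*exp(3*b) + 42.0194*exp(2*b) + 19.592*exp(b) + 2.4025)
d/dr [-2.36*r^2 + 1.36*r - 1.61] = 1.36 - 4.72*r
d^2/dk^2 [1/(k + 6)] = 2/(k + 6)^3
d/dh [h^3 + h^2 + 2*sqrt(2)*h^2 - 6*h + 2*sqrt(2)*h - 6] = 3*h^2 + 2*h + 4*sqrt(2)*h - 6 + 2*sqrt(2)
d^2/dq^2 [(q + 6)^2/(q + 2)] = 32/(q^3 + 6*q^2 + 12*q + 8)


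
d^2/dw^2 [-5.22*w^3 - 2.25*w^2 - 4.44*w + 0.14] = -31.32*w - 4.5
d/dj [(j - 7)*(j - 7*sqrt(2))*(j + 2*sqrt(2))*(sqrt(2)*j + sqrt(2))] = 4*sqrt(2)*j^3 - 30*j^2 - 18*sqrt(2)*j^2 - 70*sqrt(2)*j + 120*j + 70 + 168*sqrt(2)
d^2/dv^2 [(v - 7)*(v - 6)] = 2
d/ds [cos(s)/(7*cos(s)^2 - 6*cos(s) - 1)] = (7*cos(s)^2 + 1)*sin(s)/((cos(s) - 1)^2*(7*cos(s) + 1)^2)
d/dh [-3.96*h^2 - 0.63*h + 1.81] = -7.92*h - 0.63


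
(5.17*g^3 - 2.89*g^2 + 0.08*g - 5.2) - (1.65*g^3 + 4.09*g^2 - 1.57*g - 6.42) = 3.52*g^3 - 6.98*g^2 + 1.65*g + 1.22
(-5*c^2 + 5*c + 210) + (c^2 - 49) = -4*c^2 + 5*c + 161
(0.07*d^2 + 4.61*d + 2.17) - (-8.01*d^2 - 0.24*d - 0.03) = 8.08*d^2 + 4.85*d + 2.2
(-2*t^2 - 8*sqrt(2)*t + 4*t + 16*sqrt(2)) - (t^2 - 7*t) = -3*t^2 - 8*sqrt(2)*t + 11*t + 16*sqrt(2)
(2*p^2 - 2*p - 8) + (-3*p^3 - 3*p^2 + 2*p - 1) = -3*p^3 - p^2 - 9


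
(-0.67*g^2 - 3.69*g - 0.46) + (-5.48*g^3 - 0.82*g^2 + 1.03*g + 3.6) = -5.48*g^3 - 1.49*g^2 - 2.66*g + 3.14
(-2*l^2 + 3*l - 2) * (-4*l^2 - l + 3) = 8*l^4 - 10*l^3 - l^2 + 11*l - 6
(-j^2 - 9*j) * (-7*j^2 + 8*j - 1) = 7*j^4 + 55*j^3 - 71*j^2 + 9*j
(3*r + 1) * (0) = 0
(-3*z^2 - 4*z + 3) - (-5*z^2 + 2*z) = 2*z^2 - 6*z + 3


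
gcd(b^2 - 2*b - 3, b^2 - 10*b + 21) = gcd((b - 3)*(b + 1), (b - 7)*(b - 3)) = b - 3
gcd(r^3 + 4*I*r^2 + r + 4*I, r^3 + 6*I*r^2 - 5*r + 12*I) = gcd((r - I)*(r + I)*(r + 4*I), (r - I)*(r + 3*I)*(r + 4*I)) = r^2 + 3*I*r + 4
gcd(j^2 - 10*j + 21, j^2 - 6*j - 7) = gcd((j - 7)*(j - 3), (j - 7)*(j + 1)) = j - 7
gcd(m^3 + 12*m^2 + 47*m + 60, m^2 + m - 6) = m + 3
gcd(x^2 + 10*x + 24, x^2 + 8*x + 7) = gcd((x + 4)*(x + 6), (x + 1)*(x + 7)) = 1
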